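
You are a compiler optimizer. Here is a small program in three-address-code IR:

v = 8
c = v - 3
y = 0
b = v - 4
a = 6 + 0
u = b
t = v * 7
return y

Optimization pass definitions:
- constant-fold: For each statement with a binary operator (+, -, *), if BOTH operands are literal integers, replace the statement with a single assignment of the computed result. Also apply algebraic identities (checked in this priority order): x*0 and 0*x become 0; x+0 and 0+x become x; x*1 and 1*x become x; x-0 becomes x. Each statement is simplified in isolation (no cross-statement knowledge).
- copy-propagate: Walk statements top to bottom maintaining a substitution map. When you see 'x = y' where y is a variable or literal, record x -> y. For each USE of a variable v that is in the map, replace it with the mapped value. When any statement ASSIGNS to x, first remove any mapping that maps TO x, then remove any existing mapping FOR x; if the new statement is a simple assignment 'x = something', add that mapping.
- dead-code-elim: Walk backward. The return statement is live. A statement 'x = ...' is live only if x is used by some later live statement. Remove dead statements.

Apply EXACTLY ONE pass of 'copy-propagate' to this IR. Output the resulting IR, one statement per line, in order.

Applying copy-propagate statement-by-statement:
  [1] v = 8  (unchanged)
  [2] c = v - 3  -> c = 8 - 3
  [3] y = 0  (unchanged)
  [4] b = v - 4  -> b = 8 - 4
  [5] a = 6 + 0  (unchanged)
  [6] u = b  (unchanged)
  [7] t = v * 7  -> t = 8 * 7
  [8] return y  -> return 0
Result (8 stmts):
  v = 8
  c = 8 - 3
  y = 0
  b = 8 - 4
  a = 6 + 0
  u = b
  t = 8 * 7
  return 0

Answer: v = 8
c = 8 - 3
y = 0
b = 8 - 4
a = 6 + 0
u = b
t = 8 * 7
return 0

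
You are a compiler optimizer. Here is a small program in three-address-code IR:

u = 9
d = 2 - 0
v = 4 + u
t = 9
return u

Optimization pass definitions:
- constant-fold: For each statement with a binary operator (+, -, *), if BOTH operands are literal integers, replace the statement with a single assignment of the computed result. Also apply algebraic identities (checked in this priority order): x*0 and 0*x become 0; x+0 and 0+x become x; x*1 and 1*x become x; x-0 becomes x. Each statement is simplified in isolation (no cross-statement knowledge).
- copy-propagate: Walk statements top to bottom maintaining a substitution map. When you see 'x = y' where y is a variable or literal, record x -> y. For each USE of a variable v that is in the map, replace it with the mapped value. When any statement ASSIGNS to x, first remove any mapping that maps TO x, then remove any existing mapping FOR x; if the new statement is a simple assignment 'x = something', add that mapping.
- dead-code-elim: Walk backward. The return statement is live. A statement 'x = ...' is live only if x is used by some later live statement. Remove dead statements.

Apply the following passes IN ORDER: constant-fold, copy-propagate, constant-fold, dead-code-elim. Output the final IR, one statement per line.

Answer: return 9

Derivation:
Initial IR:
  u = 9
  d = 2 - 0
  v = 4 + u
  t = 9
  return u
After constant-fold (5 stmts):
  u = 9
  d = 2
  v = 4 + u
  t = 9
  return u
After copy-propagate (5 stmts):
  u = 9
  d = 2
  v = 4 + 9
  t = 9
  return 9
After constant-fold (5 stmts):
  u = 9
  d = 2
  v = 13
  t = 9
  return 9
After dead-code-elim (1 stmts):
  return 9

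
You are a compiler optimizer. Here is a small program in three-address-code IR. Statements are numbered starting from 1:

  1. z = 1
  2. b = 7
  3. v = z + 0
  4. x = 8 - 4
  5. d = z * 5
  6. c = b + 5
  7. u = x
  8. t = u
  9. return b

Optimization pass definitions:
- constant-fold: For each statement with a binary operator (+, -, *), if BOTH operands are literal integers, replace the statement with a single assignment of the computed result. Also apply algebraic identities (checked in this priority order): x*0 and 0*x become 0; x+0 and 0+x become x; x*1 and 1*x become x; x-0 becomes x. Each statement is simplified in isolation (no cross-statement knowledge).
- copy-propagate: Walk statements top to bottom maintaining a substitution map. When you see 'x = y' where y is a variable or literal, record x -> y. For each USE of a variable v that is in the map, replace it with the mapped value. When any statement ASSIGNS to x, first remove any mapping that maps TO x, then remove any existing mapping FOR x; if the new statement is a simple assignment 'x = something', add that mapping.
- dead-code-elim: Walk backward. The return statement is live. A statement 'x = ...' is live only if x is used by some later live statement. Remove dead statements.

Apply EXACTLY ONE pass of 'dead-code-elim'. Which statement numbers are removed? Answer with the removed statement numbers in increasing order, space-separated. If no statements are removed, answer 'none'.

Backward liveness scan:
Stmt 1 'z = 1': DEAD (z not in live set [])
Stmt 2 'b = 7': KEEP (b is live); live-in = []
Stmt 3 'v = z + 0': DEAD (v not in live set ['b'])
Stmt 4 'x = 8 - 4': DEAD (x not in live set ['b'])
Stmt 5 'd = z * 5': DEAD (d not in live set ['b'])
Stmt 6 'c = b + 5': DEAD (c not in live set ['b'])
Stmt 7 'u = x': DEAD (u not in live set ['b'])
Stmt 8 't = u': DEAD (t not in live set ['b'])
Stmt 9 'return b': KEEP (return); live-in = ['b']
Removed statement numbers: [1, 3, 4, 5, 6, 7, 8]
Surviving IR:
  b = 7
  return b

Answer: 1 3 4 5 6 7 8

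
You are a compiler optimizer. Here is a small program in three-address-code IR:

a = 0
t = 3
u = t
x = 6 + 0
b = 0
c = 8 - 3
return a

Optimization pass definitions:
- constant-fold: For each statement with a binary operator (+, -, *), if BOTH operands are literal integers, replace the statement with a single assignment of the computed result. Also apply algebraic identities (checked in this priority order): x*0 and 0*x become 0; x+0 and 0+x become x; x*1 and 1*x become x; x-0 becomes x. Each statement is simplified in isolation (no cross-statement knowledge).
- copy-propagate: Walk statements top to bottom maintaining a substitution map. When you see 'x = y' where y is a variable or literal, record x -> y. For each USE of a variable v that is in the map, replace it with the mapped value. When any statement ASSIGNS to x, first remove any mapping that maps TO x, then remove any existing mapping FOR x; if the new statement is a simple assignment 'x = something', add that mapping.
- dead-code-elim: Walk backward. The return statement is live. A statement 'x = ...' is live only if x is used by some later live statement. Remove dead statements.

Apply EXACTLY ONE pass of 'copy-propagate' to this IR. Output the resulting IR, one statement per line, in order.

Answer: a = 0
t = 3
u = 3
x = 6 + 0
b = 0
c = 8 - 3
return 0

Derivation:
Applying copy-propagate statement-by-statement:
  [1] a = 0  (unchanged)
  [2] t = 3  (unchanged)
  [3] u = t  -> u = 3
  [4] x = 6 + 0  (unchanged)
  [5] b = 0  (unchanged)
  [6] c = 8 - 3  (unchanged)
  [7] return a  -> return 0
Result (7 stmts):
  a = 0
  t = 3
  u = 3
  x = 6 + 0
  b = 0
  c = 8 - 3
  return 0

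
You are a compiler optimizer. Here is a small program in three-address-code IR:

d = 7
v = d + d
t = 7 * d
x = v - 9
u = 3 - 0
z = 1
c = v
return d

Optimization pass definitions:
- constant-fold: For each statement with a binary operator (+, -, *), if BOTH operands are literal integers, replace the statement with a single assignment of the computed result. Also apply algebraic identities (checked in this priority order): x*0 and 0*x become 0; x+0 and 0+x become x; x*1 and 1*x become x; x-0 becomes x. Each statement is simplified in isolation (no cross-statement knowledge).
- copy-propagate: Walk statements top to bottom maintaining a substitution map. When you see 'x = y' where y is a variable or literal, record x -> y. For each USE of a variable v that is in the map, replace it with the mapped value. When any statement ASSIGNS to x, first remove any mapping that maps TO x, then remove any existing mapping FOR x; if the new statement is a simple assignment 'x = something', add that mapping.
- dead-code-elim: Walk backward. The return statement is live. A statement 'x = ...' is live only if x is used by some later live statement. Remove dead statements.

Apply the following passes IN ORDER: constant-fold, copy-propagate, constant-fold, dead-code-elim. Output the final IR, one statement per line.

Answer: return 7

Derivation:
Initial IR:
  d = 7
  v = d + d
  t = 7 * d
  x = v - 9
  u = 3 - 0
  z = 1
  c = v
  return d
After constant-fold (8 stmts):
  d = 7
  v = d + d
  t = 7 * d
  x = v - 9
  u = 3
  z = 1
  c = v
  return d
After copy-propagate (8 stmts):
  d = 7
  v = 7 + 7
  t = 7 * 7
  x = v - 9
  u = 3
  z = 1
  c = v
  return 7
After constant-fold (8 stmts):
  d = 7
  v = 14
  t = 49
  x = v - 9
  u = 3
  z = 1
  c = v
  return 7
After dead-code-elim (1 stmts):
  return 7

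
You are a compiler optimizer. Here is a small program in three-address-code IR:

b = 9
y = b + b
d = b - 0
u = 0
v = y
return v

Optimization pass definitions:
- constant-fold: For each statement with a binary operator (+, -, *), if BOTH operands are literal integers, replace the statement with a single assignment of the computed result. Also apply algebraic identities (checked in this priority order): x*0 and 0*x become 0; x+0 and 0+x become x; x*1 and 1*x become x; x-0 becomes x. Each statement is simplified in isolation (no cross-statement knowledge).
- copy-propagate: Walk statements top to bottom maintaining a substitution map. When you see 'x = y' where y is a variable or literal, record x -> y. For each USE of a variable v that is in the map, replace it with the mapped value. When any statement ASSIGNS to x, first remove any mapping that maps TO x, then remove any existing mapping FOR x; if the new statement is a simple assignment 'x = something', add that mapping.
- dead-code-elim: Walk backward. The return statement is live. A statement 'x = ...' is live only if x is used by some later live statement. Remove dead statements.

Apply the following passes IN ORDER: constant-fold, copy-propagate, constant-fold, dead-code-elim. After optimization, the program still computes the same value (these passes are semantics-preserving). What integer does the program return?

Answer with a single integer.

Answer: 18

Derivation:
Initial IR:
  b = 9
  y = b + b
  d = b - 0
  u = 0
  v = y
  return v
After constant-fold (6 stmts):
  b = 9
  y = b + b
  d = b
  u = 0
  v = y
  return v
After copy-propagate (6 stmts):
  b = 9
  y = 9 + 9
  d = 9
  u = 0
  v = y
  return y
After constant-fold (6 stmts):
  b = 9
  y = 18
  d = 9
  u = 0
  v = y
  return y
After dead-code-elim (2 stmts):
  y = 18
  return y
Evaluate:
  b = 9  =>  b = 9
  y = b + b  =>  y = 18
  d = b - 0  =>  d = 9
  u = 0  =>  u = 0
  v = y  =>  v = 18
  return v = 18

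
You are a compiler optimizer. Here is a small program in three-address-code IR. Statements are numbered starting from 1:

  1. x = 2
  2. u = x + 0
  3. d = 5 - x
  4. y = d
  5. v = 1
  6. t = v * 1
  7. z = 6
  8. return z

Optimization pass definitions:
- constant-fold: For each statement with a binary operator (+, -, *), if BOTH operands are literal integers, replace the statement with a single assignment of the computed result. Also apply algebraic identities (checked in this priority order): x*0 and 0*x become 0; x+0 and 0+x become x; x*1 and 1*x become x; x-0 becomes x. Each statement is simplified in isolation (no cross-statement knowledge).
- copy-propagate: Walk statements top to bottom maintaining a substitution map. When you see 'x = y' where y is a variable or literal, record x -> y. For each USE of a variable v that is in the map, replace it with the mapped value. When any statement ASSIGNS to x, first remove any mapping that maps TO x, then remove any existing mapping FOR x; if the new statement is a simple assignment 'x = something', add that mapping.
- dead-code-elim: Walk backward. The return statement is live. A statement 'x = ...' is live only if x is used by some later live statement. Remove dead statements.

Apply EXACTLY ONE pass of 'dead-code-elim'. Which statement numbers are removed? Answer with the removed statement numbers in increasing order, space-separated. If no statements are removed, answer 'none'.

Answer: 1 2 3 4 5 6

Derivation:
Backward liveness scan:
Stmt 1 'x = 2': DEAD (x not in live set [])
Stmt 2 'u = x + 0': DEAD (u not in live set [])
Stmt 3 'd = 5 - x': DEAD (d not in live set [])
Stmt 4 'y = d': DEAD (y not in live set [])
Stmt 5 'v = 1': DEAD (v not in live set [])
Stmt 6 't = v * 1': DEAD (t not in live set [])
Stmt 7 'z = 6': KEEP (z is live); live-in = []
Stmt 8 'return z': KEEP (return); live-in = ['z']
Removed statement numbers: [1, 2, 3, 4, 5, 6]
Surviving IR:
  z = 6
  return z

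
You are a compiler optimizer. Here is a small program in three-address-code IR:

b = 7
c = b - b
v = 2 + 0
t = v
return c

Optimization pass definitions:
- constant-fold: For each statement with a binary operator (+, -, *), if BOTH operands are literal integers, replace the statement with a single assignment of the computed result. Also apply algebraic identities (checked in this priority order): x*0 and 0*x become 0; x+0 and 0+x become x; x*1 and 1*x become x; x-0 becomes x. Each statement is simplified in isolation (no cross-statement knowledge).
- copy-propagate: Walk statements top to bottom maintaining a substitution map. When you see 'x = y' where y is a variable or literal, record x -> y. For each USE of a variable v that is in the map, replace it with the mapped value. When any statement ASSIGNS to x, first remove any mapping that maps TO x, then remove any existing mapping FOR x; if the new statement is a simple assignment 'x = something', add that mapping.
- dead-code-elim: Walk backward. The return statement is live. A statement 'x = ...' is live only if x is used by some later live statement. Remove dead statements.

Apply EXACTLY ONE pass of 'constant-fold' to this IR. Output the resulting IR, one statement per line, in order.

Applying constant-fold statement-by-statement:
  [1] b = 7  (unchanged)
  [2] c = b - b  (unchanged)
  [3] v = 2 + 0  -> v = 2
  [4] t = v  (unchanged)
  [5] return c  (unchanged)
Result (5 stmts):
  b = 7
  c = b - b
  v = 2
  t = v
  return c

Answer: b = 7
c = b - b
v = 2
t = v
return c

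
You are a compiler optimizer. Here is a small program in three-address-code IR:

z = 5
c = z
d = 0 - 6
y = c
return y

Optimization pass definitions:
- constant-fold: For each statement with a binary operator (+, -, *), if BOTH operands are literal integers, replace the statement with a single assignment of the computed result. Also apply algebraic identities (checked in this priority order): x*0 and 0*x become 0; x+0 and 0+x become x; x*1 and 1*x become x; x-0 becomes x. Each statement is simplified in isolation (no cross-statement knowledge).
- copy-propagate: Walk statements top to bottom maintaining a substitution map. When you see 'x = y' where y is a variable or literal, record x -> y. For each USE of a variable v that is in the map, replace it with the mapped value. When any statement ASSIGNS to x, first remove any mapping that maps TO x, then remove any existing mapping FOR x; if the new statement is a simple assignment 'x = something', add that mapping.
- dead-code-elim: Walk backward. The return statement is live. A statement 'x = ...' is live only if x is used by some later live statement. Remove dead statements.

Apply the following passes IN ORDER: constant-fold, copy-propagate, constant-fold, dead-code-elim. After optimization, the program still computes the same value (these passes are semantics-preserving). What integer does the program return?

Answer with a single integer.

Initial IR:
  z = 5
  c = z
  d = 0 - 6
  y = c
  return y
After constant-fold (5 stmts):
  z = 5
  c = z
  d = -6
  y = c
  return y
After copy-propagate (5 stmts):
  z = 5
  c = 5
  d = -6
  y = 5
  return 5
After constant-fold (5 stmts):
  z = 5
  c = 5
  d = -6
  y = 5
  return 5
After dead-code-elim (1 stmts):
  return 5
Evaluate:
  z = 5  =>  z = 5
  c = z  =>  c = 5
  d = 0 - 6  =>  d = -6
  y = c  =>  y = 5
  return y = 5

Answer: 5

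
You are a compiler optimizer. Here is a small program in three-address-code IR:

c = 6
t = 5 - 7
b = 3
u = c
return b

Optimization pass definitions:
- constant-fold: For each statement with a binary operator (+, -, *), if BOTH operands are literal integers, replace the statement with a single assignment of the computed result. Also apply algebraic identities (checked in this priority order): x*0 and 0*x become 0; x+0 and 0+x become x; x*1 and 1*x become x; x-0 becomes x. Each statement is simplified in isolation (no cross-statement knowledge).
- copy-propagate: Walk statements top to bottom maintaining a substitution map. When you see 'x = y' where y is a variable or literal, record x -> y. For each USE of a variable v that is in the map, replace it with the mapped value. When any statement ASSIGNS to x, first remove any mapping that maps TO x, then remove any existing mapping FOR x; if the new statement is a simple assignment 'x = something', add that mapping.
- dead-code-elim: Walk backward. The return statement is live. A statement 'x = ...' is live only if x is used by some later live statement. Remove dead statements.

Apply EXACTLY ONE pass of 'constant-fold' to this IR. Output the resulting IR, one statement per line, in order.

Answer: c = 6
t = -2
b = 3
u = c
return b

Derivation:
Applying constant-fold statement-by-statement:
  [1] c = 6  (unchanged)
  [2] t = 5 - 7  -> t = -2
  [3] b = 3  (unchanged)
  [4] u = c  (unchanged)
  [5] return b  (unchanged)
Result (5 stmts):
  c = 6
  t = -2
  b = 3
  u = c
  return b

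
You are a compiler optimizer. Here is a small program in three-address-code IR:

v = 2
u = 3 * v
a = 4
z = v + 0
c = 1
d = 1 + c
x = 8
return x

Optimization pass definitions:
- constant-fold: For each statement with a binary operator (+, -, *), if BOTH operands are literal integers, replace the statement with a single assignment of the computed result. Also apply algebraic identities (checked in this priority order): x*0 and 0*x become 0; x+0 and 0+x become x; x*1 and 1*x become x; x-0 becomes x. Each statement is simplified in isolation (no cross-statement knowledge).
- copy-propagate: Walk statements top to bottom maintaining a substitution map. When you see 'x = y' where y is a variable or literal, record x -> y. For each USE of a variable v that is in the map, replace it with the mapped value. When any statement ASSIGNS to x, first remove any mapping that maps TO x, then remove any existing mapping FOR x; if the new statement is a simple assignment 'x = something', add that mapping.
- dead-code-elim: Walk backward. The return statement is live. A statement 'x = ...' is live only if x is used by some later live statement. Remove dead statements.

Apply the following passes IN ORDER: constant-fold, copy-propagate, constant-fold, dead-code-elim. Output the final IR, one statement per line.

Answer: return 8

Derivation:
Initial IR:
  v = 2
  u = 3 * v
  a = 4
  z = v + 0
  c = 1
  d = 1 + c
  x = 8
  return x
After constant-fold (8 stmts):
  v = 2
  u = 3 * v
  a = 4
  z = v
  c = 1
  d = 1 + c
  x = 8
  return x
After copy-propagate (8 stmts):
  v = 2
  u = 3 * 2
  a = 4
  z = 2
  c = 1
  d = 1 + 1
  x = 8
  return 8
After constant-fold (8 stmts):
  v = 2
  u = 6
  a = 4
  z = 2
  c = 1
  d = 2
  x = 8
  return 8
After dead-code-elim (1 stmts):
  return 8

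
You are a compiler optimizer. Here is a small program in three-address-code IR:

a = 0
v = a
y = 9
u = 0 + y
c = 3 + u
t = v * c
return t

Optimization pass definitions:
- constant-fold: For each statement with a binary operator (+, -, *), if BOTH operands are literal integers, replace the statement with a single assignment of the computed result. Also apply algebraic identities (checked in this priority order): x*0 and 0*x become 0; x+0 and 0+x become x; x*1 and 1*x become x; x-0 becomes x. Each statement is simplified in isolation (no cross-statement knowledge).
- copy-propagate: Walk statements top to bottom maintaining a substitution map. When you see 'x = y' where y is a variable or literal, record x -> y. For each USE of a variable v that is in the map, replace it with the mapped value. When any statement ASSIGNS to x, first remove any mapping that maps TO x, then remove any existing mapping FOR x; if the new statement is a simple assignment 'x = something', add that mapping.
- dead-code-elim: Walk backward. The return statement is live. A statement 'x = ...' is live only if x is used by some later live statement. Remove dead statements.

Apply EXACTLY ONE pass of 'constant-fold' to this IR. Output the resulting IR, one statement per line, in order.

Answer: a = 0
v = a
y = 9
u = y
c = 3 + u
t = v * c
return t

Derivation:
Applying constant-fold statement-by-statement:
  [1] a = 0  (unchanged)
  [2] v = a  (unchanged)
  [3] y = 9  (unchanged)
  [4] u = 0 + y  -> u = y
  [5] c = 3 + u  (unchanged)
  [6] t = v * c  (unchanged)
  [7] return t  (unchanged)
Result (7 stmts):
  a = 0
  v = a
  y = 9
  u = y
  c = 3 + u
  t = v * c
  return t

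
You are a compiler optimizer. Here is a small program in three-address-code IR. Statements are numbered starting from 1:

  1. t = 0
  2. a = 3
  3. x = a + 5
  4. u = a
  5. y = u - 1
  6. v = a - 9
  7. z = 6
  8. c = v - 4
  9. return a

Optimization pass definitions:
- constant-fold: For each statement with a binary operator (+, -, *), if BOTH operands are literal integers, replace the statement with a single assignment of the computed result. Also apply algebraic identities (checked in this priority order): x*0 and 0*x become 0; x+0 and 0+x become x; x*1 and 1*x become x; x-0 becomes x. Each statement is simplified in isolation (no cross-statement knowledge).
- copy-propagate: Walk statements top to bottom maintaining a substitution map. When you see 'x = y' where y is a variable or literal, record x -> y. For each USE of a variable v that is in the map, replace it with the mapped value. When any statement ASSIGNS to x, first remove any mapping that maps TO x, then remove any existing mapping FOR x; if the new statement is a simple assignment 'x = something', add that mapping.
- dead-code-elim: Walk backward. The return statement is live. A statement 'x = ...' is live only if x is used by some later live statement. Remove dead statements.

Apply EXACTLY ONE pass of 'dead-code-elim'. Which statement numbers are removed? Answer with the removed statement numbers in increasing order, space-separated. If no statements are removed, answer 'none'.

Backward liveness scan:
Stmt 1 't = 0': DEAD (t not in live set [])
Stmt 2 'a = 3': KEEP (a is live); live-in = []
Stmt 3 'x = a + 5': DEAD (x not in live set ['a'])
Stmt 4 'u = a': DEAD (u not in live set ['a'])
Stmt 5 'y = u - 1': DEAD (y not in live set ['a'])
Stmt 6 'v = a - 9': DEAD (v not in live set ['a'])
Stmt 7 'z = 6': DEAD (z not in live set ['a'])
Stmt 8 'c = v - 4': DEAD (c not in live set ['a'])
Stmt 9 'return a': KEEP (return); live-in = ['a']
Removed statement numbers: [1, 3, 4, 5, 6, 7, 8]
Surviving IR:
  a = 3
  return a

Answer: 1 3 4 5 6 7 8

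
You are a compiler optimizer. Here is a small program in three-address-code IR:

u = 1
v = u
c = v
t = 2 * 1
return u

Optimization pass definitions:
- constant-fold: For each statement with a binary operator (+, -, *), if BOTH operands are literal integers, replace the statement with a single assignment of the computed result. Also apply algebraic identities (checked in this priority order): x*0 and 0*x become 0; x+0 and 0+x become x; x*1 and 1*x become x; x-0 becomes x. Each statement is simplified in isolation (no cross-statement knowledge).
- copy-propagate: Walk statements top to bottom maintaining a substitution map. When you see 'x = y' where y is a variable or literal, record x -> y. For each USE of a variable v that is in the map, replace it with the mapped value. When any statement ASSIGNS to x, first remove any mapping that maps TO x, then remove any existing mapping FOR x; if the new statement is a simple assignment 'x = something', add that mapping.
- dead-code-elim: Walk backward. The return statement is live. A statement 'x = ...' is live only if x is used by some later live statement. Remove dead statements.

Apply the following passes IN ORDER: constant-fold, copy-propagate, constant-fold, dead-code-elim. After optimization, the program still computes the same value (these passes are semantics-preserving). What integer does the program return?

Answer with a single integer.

Initial IR:
  u = 1
  v = u
  c = v
  t = 2 * 1
  return u
After constant-fold (5 stmts):
  u = 1
  v = u
  c = v
  t = 2
  return u
After copy-propagate (5 stmts):
  u = 1
  v = 1
  c = 1
  t = 2
  return 1
After constant-fold (5 stmts):
  u = 1
  v = 1
  c = 1
  t = 2
  return 1
After dead-code-elim (1 stmts):
  return 1
Evaluate:
  u = 1  =>  u = 1
  v = u  =>  v = 1
  c = v  =>  c = 1
  t = 2 * 1  =>  t = 2
  return u = 1

Answer: 1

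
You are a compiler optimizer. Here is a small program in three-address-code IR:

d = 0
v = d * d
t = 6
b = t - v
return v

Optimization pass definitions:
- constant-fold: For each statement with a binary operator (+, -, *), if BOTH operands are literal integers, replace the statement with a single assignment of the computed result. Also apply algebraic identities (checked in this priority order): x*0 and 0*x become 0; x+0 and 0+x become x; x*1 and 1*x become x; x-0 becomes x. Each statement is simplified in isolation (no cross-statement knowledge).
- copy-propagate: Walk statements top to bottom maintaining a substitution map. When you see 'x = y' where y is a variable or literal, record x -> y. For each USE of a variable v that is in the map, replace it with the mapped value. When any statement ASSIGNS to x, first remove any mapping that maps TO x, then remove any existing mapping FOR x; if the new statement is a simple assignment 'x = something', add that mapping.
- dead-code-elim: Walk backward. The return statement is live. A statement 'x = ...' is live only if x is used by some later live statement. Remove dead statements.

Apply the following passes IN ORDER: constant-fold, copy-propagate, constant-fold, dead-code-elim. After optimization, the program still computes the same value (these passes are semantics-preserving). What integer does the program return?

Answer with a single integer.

Initial IR:
  d = 0
  v = d * d
  t = 6
  b = t - v
  return v
After constant-fold (5 stmts):
  d = 0
  v = d * d
  t = 6
  b = t - v
  return v
After copy-propagate (5 stmts):
  d = 0
  v = 0 * 0
  t = 6
  b = 6 - v
  return v
After constant-fold (5 stmts):
  d = 0
  v = 0
  t = 6
  b = 6 - v
  return v
After dead-code-elim (2 stmts):
  v = 0
  return v
Evaluate:
  d = 0  =>  d = 0
  v = d * d  =>  v = 0
  t = 6  =>  t = 6
  b = t - v  =>  b = 6
  return v = 0

Answer: 0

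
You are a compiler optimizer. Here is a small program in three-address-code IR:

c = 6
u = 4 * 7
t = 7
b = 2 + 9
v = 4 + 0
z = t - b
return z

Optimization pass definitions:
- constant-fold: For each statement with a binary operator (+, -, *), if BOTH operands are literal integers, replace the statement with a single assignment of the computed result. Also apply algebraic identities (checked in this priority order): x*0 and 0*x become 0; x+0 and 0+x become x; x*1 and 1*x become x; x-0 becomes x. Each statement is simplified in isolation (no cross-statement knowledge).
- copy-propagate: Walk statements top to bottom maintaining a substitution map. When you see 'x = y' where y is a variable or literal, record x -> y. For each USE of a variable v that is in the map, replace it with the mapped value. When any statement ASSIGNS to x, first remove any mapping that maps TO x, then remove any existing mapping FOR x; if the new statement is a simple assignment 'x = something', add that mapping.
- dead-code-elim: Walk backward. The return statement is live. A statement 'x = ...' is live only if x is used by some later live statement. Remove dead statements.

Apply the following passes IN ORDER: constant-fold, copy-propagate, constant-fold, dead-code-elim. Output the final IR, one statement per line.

Answer: z = -4
return z

Derivation:
Initial IR:
  c = 6
  u = 4 * 7
  t = 7
  b = 2 + 9
  v = 4 + 0
  z = t - b
  return z
After constant-fold (7 stmts):
  c = 6
  u = 28
  t = 7
  b = 11
  v = 4
  z = t - b
  return z
After copy-propagate (7 stmts):
  c = 6
  u = 28
  t = 7
  b = 11
  v = 4
  z = 7 - 11
  return z
After constant-fold (7 stmts):
  c = 6
  u = 28
  t = 7
  b = 11
  v = 4
  z = -4
  return z
After dead-code-elim (2 stmts):
  z = -4
  return z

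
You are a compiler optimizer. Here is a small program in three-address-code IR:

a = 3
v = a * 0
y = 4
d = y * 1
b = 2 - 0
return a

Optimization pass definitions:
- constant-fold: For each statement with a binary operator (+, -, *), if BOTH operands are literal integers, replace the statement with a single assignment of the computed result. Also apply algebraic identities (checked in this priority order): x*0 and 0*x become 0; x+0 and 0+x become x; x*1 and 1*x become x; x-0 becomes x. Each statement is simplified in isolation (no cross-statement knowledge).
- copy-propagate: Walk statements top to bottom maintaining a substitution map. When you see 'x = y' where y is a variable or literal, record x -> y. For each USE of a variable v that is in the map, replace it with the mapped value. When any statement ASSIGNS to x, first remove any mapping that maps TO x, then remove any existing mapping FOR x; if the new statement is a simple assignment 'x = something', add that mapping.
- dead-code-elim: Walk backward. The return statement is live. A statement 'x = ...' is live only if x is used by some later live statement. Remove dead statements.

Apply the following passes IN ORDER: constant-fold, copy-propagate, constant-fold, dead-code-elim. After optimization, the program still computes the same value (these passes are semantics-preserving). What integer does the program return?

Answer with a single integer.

Initial IR:
  a = 3
  v = a * 0
  y = 4
  d = y * 1
  b = 2 - 0
  return a
After constant-fold (6 stmts):
  a = 3
  v = 0
  y = 4
  d = y
  b = 2
  return a
After copy-propagate (6 stmts):
  a = 3
  v = 0
  y = 4
  d = 4
  b = 2
  return 3
After constant-fold (6 stmts):
  a = 3
  v = 0
  y = 4
  d = 4
  b = 2
  return 3
After dead-code-elim (1 stmts):
  return 3
Evaluate:
  a = 3  =>  a = 3
  v = a * 0  =>  v = 0
  y = 4  =>  y = 4
  d = y * 1  =>  d = 4
  b = 2 - 0  =>  b = 2
  return a = 3

Answer: 3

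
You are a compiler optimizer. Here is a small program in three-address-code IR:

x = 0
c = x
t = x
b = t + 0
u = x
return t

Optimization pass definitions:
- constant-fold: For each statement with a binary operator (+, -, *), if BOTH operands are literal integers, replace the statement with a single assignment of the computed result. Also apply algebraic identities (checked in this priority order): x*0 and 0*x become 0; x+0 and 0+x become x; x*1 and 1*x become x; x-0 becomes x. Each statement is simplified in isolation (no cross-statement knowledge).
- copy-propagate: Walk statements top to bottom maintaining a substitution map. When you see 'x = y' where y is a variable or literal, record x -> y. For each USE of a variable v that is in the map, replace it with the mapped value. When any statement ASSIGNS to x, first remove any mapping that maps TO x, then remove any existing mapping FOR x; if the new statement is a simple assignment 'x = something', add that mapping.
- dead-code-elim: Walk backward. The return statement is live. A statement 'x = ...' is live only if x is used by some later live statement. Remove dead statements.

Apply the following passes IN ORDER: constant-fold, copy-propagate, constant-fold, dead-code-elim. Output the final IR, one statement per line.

Initial IR:
  x = 0
  c = x
  t = x
  b = t + 0
  u = x
  return t
After constant-fold (6 stmts):
  x = 0
  c = x
  t = x
  b = t
  u = x
  return t
After copy-propagate (6 stmts):
  x = 0
  c = 0
  t = 0
  b = 0
  u = 0
  return 0
After constant-fold (6 stmts):
  x = 0
  c = 0
  t = 0
  b = 0
  u = 0
  return 0
After dead-code-elim (1 stmts):
  return 0

Answer: return 0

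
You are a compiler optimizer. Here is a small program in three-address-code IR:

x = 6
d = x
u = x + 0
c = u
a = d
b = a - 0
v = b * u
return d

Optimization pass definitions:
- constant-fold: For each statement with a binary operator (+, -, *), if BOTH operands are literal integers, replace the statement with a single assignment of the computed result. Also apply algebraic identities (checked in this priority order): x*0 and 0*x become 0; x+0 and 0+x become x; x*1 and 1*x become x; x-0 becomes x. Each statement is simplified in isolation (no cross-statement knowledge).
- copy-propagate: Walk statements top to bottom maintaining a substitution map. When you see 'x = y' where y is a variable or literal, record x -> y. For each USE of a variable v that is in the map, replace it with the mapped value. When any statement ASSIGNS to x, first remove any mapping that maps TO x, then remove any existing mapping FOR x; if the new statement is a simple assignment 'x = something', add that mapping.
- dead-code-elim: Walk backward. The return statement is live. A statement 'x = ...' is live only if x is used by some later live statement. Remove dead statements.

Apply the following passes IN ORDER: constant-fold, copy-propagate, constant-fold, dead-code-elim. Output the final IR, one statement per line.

Initial IR:
  x = 6
  d = x
  u = x + 0
  c = u
  a = d
  b = a - 0
  v = b * u
  return d
After constant-fold (8 stmts):
  x = 6
  d = x
  u = x
  c = u
  a = d
  b = a
  v = b * u
  return d
After copy-propagate (8 stmts):
  x = 6
  d = 6
  u = 6
  c = 6
  a = 6
  b = 6
  v = 6 * 6
  return 6
After constant-fold (8 stmts):
  x = 6
  d = 6
  u = 6
  c = 6
  a = 6
  b = 6
  v = 36
  return 6
After dead-code-elim (1 stmts):
  return 6

Answer: return 6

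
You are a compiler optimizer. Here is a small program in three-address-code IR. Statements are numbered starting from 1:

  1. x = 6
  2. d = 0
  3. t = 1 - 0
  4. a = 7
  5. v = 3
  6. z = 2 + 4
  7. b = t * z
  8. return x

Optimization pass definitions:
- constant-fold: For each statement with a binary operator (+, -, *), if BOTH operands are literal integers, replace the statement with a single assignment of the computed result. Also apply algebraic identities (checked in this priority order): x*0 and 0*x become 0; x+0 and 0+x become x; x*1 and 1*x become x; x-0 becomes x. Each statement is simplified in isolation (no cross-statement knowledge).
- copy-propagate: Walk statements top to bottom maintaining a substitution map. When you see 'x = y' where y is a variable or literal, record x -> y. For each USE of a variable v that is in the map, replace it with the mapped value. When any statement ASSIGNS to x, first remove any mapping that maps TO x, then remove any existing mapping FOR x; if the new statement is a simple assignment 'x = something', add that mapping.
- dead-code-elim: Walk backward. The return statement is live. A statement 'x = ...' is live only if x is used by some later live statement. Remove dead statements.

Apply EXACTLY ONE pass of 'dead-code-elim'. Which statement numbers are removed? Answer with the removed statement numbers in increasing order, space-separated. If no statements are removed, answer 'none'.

Backward liveness scan:
Stmt 1 'x = 6': KEEP (x is live); live-in = []
Stmt 2 'd = 0': DEAD (d not in live set ['x'])
Stmt 3 't = 1 - 0': DEAD (t not in live set ['x'])
Stmt 4 'a = 7': DEAD (a not in live set ['x'])
Stmt 5 'v = 3': DEAD (v not in live set ['x'])
Stmt 6 'z = 2 + 4': DEAD (z not in live set ['x'])
Stmt 7 'b = t * z': DEAD (b not in live set ['x'])
Stmt 8 'return x': KEEP (return); live-in = ['x']
Removed statement numbers: [2, 3, 4, 5, 6, 7]
Surviving IR:
  x = 6
  return x

Answer: 2 3 4 5 6 7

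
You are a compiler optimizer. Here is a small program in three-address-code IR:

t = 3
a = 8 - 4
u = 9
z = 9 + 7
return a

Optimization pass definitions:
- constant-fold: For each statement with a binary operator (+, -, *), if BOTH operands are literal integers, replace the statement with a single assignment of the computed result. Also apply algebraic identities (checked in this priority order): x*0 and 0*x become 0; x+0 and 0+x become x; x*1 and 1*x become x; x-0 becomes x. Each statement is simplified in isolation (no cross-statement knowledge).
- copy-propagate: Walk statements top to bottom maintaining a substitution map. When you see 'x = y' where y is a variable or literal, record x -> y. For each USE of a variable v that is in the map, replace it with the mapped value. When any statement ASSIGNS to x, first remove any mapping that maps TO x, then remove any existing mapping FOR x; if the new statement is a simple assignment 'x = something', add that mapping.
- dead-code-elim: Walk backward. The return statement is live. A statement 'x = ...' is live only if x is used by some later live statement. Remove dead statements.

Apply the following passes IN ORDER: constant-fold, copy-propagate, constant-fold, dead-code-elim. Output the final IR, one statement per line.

Answer: return 4

Derivation:
Initial IR:
  t = 3
  a = 8 - 4
  u = 9
  z = 9 + 7
  return a
After constant-fold (5 stmts):
  t = 3
  a = 4
  u = 9
  z = 16
  return a
After copy-propagate (5 stmts):
  t = 3
  a = 4
  u = 9
  z = 16
  return 4
After constant-fold (5 stmts):
  t = 3
  a = 4
  u = 9
  z = 16
  return 4
After dead-code-elim (1 stmts):
  return 4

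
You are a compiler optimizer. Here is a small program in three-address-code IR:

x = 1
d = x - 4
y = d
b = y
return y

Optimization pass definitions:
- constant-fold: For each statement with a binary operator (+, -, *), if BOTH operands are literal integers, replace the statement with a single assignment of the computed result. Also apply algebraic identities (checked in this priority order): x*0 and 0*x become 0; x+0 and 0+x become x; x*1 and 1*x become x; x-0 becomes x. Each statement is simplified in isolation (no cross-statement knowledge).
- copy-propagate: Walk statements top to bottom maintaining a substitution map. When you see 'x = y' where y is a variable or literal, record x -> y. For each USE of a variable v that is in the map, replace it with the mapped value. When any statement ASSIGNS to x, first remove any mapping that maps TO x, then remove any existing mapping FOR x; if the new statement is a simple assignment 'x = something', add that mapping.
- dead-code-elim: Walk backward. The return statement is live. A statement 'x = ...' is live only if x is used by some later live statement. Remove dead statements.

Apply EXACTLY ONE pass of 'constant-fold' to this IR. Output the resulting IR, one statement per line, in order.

Applying constant-fold statement-by-statement:
  [1] x = 1  (unchanged)
  [2] d = x - 4  (unchanged)
  [3] y = d  (unchanged)
  [4] b = y  (unchanged)
  [5] return y  (unchanged)
Result (5 stmts):
  x = 1
  d = x - 4
  y = d
  b = y
  return y

Answer: x = 1
d = x - 4
y = d
b = y
return y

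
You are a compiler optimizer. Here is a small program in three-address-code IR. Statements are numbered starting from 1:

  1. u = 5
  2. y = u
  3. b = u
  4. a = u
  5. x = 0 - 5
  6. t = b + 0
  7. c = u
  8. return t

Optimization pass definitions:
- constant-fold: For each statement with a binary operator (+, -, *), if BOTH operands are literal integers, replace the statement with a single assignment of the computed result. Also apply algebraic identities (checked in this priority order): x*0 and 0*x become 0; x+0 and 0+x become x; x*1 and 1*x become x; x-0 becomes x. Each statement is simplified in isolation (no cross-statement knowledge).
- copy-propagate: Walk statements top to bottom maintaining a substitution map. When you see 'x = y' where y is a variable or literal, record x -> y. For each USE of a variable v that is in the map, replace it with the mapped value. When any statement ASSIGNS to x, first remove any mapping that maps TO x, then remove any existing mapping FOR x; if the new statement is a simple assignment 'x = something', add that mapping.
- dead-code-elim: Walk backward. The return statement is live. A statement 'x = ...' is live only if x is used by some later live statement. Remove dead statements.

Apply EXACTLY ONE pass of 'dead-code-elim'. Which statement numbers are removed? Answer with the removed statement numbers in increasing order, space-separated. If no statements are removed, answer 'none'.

Backward liveness scan:
Stmt 1 'u = 5': KEEP (u is live); live-in = []
Stmt 2 'y = u': DEAD (y not in live set ['u'])
Stmt 3 'b = u': KEEP (b is live); live-in = ['u']
Stmt 4 'a = u': DEAD (a not in live set ['b'])
Stmt 5 'x = 0 - 5': DEAD (x not in live set ['b'])
Stmt 6 't = b + 0': KEEP (t is live); live-in = ['b']
Stmt 7 'c = u': DEAD (c not in live set ['t'])
Stmt 8 'return t': KEEP (return); live-in = ['t']
Removed statement numbers: [2, 4, 5, 7]
Surviving IR:
  u = 5
  b = u
  t = b + 0
  return t

Answer: 2 4 5 7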